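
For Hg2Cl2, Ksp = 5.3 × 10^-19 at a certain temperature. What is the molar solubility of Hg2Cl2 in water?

Hg2Cl2(s) <=> Hg2^2+(aq) + 2 Cl^-(aq)
Ksp = [Hg2^2+][Cl^-]^2
For each mole of Hg2Cl2 that dissolves: [Hg2^2+] = s, [Cl^-] = 2s.
Substituting: Ksp = s(2s)^2 = 4s^3
Solving, s = (5.3 × 10^-19/4)^(1/3) = 5.1 × 10^-7 M

s = 5.1 × 10^-7 M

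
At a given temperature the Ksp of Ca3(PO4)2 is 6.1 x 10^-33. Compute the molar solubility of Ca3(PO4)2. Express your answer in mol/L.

Ca3(PO4)2(s) ⇌ 3 Ca^2+ + 2 PO4^3-
Ksp = [Ca^2+]^3[PO4^3-]^2
For each mole of Ca3(PO4)2 that dissolves: [Ca^2+] = 3s, [PO4^3-] = 2s.
Ksp = (3s)^3(2s)^2 = 108s^5
s^5 = 6.1 x 10^-33 / 108, so s = 1.4 × 10^-7 M

s = 1.4 × 10^-7 M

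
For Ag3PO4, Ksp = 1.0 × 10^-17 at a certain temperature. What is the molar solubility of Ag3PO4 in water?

Ag3PO4(s) ⇌ 3 Ag^+ + PO4^3-
Ksp = [Ag^+]^3[PO4^3-]
With molar solubility s: [Ag^+] = 3s, [PO4^3-] = s.
Ksp = (3s)^3s = 27s^4
s^4 = 1.0 × 10^-17 / 27, so s = 2.5 × 10^-5 M

2.5 x 10^-5 M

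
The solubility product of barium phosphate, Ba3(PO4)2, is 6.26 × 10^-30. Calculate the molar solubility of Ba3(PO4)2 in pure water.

Ba3(PO4)2(s) ⇌ 3 Ba^2+ + 2 PO4^3-
Ksp = [Ba^2+]^3[PO4^3-]^2
If s mol/L of Ba3(PO4)2 dissolves, [Ba^2+] = 3s and [PO4^3-] = 2s.
Substituting: Ksp = (3s)^3(2s)^2 = 108s^5
s = (6.26 × 10^-30 / 108)^(1/5) = 5.66 x 10^-7 M

s ≈ 5.66 × 10^-7 M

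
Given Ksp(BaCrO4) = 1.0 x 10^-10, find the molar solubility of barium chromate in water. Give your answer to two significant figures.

s ≈ 1.0 × 10^-5 M

BaCrO4(s) ⇌ Ba^2+(aq) + CrO4^2-(aq)
Ksp = [Ba^2+][CrO4^2-]
If s mol/L of BaCrO4 dissolves, [Ba^2+] = s and [CrO4^2-] = s.
Ksp = s × s = s^2
s = (1.0 x 10^-10)^(1/2) = 1.0 × 10^-5 M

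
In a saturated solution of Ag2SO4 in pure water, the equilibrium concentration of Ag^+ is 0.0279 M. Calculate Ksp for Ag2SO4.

Ag2SO4(s) <=> 2 Ag^+ + SO4^2-
Stoichiometry gives [SO4^2-] = (1/2)[Ag^+] = 1.395 × 10^-2 M.
Ksp = [Ag^+]^2[SO4^2-]
Ksp = (2.79 x 10^-2)^2 × 1.395 × 10^-2 = 1.09 × 10^-5

Ksp ≈ 1.09 × 10^-5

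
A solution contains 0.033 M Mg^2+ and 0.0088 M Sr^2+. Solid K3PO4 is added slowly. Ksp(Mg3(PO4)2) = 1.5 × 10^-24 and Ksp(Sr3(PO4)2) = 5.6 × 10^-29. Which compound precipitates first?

Sr3(PO4)2

Each salt begins to precipitate when Q = Ksp, i.e. when [PO4^3-] reaches its threshold.
For Mg3(PO4)2: 1.5 × 10^-24 = (0.033)^3 × [PO4^3-]^2  ⇒  [PO4^3-] = 2.0 x 10^-10 M.
For Sr3(PO4)2: 5.6 × 10^-29 = (0.0088)^3 × [PO4^3-]^2  ⇒  [PO4^3-] = 9.1 × 10^-12 M.
The salt with the lower threshold [PO4^3-] precipitates first: Sr3(PO4)2.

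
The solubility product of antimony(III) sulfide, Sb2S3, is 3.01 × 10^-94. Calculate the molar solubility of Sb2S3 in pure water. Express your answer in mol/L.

Sb2S3(s) ⇌ 2 Sb^3+(aq) + 3 S^2-(aq)
Ksp = [Sb^3+]^2[S^2-]^3
For each mole of Sb2S3 that dissolves: [Sb^3+] = 2s, [S^2-] = 3s.
Ksp = (2s)^2(3s)^3 = 108s^5
s^5 = 3.01 × 10^-94 / 108, so s = 7.75 × 10^-20 M

7.75 × 10^-20 M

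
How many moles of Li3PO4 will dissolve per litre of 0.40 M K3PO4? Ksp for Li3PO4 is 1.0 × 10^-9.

s ≈ 4.5 × 10^-4 M

Li3PO4(s) ⇌ 3 Li^+(aq) + PO4^3-(aq)
Ksp = [Li^+]^3[PO4^3-]
Let s be the molar solubility in this solution. [Li^+] = 3s, [PO4^3-] = 0.40 + s ≈ 0.40 (common-ion effect: PO4^3- is already 0.40 M).
Ksp ≈ (3s)^3 × 0.40
s = 4.5 x 10^-4 M
Check: s = 4.5 × 10^-4 ≪ 0.40, so the approximation is valid.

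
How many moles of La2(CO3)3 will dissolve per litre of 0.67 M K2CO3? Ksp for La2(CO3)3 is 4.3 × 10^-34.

La2(CO3)3(s) ⇌ 2 La^3+(aq) + 3 CO3^2-(aq)
Ksp = [La^3+]^2[CO3^2-]^3
If s mol/L dissolves here, [La^3+] = 2s, [CO3^2-] = 0.67 + 3s ≈ 0.67 (Ksp is small, so little additional dissolves).
Ksp ≈ (2s)^2 × (0.67)^3
s = 1.9 × 10^-17 M
Check: 3s = 5.7 × 10^-17 ≪ 0.67, so the approximation is valid.

s = 1.9 × 10^-17 M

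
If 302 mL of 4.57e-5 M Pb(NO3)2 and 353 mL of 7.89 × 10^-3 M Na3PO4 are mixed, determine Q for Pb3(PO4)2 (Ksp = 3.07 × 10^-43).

Q ≈ 1.69 × 10^-19

Total volume = 302 + 353 = 655 mL.
[Pb^2+] = 4.57 × 10^-5 × (302/655) = 2.107 x 10^-5 M
[PO4^3-] = 7.89 × 10^-3 × (353/655) = 4.252 × 10^-3 M
Pb3(PO4)2(s) ⇌ 3 Pb^2+ + 2 PO4^3-, so Q = [Pb^2+]^3[PO4^3-]^2
Q = (2.107 x 10^-5)^3(4.252 x 10^-3)^2 = 1.69 × 10^-19
Q > Ksp, so Pb3(PO4)2 will precipitate.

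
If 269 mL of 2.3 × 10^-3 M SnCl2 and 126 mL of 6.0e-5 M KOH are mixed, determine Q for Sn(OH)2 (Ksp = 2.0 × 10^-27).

5.7 × 10^-13

Total volume = 269 + 126 = 395 mL.
[Sn^2+] = 2.3 x 10^-3 × (269/395) = 1.57 x 10^-3 M
[OH^-] = 6.0 × 10^-5 × (126/395) = 1.91 × 10^-5 M
Sn(OH)2(s) <=> Sn^2+(aq) + 2 OH^-(aq), so Q = [Sn^2+][OH^-]^2
Q = (1.57 x 10^-3)(1.91 x 10^-5)^2 = 5.7 × 10^-13
Q > Ksp, so Sn(OH)2 will precipitate.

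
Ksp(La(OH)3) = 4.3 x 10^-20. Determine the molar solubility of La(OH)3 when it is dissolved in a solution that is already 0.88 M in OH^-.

6.3 × 10^-20 M

La(OH)3(s) ⇌ La^3+ + 3 OH^-
Ksp = [La^3+][OH^-]^3
If s mol/L dissolves here, [La^3+] = s, [OH^-] = 0.88 + 3s ≈ 0.88 (since the OH^- already present dominates).
Ksp ≈ s × (0.88)^3
s = 6.3 × 10^-20 M
Check: 3s = 1.9 × 10^-19 ≪ 0.88, so the approximation is valid.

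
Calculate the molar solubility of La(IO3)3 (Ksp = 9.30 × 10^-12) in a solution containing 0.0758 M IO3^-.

2.14 × 10^-8 M

La(IO3)3(s) ⇌ La^3+(aq) + 3 IO3^-(aq)
Ksp = [La^3+][IO3^-]^3
Let s be the molar solubility in this solution. [La^3+] = s, [IO3^-] = 0.0758 + 3s ≈ 0.0758 (Ksp is small, so little additional dissolves).
Ksp ≈ s × (0.0758)^3
s = 2.14 × 10^-8 M
Check: 3s = 6.4 x 10^-8 ≪ 0.0758, so the approximation is valid.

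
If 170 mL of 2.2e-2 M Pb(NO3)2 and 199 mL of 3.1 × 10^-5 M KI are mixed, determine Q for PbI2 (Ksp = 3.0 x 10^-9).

Total volume = 170 + 199 = 369 mL.
[Pb^2+] = 2.2 x 10^-2 × (170/369) = 1.01 × 10^-2 M
[I^-] = 3.1 × 10^-5 × (199/369) = 1.67 × 10^-5 M
PbI2(s) ⇌ Pb^2+(aq) + 2 I^-(aq), so Q = [Pb^2+][I^-]^2
Q = (1.01 × 10^-2)(1.67 × 10^-5)^2 = 2.8 x 10^-12
Q < Ksp, so no precipitate of PbI2 forms.

2.8e-12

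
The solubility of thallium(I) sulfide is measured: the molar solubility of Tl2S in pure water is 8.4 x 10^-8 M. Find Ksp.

2.4 x 10^-21

Tl2S(s) <=> 2 Tl^+ + S^2-
With molar solubility s: [Tl^+] = 2s, [S^2-] = s.
Ksp = [Tl^+]^2[S^2-]
So Ksp = (2s)^2 × s = 4s^3
With s = 8.4 × 10^-8: Ksp = 2.4 × 10^-21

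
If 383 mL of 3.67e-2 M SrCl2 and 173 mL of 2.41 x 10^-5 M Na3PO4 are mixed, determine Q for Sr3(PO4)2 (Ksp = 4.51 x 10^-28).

Total volume = 383 + 173 = 556 mL.
[Sr^2+] = 3.67 × 10^-2 × (383/556) = 2.528 × 10^-2 M
[PO4^3-] = 2.41 × 10^-5 × (173/556) = 7.499 × 10^-6 M
Sr3(PO4)2(s) <=> 3 Sr^2+ + 2 PO4^3-, so Q = [Sr^2+]^3[PO4^3-]^2
Q = (2.528 x 10^-2)^3(7.499 × 10^-6)^2 = 9.09 × 10^-16
Q > Ksp, so Sr3(PO4)2 will precipitate.

Q = 9.09 × 10^-16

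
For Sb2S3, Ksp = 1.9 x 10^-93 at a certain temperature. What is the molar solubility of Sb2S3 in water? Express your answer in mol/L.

1.1 × 10^-19 M

Sb2S3(s) ⇌ 2 Sb^3+(aq) + 3 S^2-(aq)
Ksp = [Sb^3+]^2[S^2-]^3
With molar solubility s: [Sb^3+] = 2s, [S^2-] = 3s.
So Ksp = (2s)^2 × (3s)^3 = 108s^5
Solving, s = (1.9 x 10^-93/108)^(1/5) = 1.1 x 10^-19 M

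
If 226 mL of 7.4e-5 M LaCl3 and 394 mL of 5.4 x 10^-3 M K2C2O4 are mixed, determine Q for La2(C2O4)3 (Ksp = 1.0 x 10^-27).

Total volume = 226 + 394 = 620 mL.
[La^3+] = 7.4 x 10^-5 × (226/620) = 2.70 × 10^-5 M
[C2O4^2-] = 5.4 x 10^-3 × (394/620) = 3.43 × 10^-3 M
La2(C2O4)3(s) <=> 2 La^3+ + 3 C2O4^2-, so Q = [La^3+]^2[C2O4^2-]^3
Q = (2.70 × 10^-5)^2(3.43 x 10^-3)^3 = 2.9 × 10^-17
Q > Ksp, so La2(C2O4)3 will precipitate.

Q ≈ 2.9 × 10^-17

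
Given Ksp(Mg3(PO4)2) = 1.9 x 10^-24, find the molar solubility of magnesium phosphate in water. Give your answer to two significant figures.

Mg3(PO4)2(s) ⇌ 3 Mg^2+ + 2 PO4^3-
Ksp = [Mg^2+]^3[PO4^3-]^2
Let s = molar solubility. Then [Mg^2+] = 3s and [PO4^3-] = 2s.
Substituting: Ksp = (3s)^3(2s)^2 = 108s^5
Solving, s = (1.9 x 10^-24/108)^(1/5) = 7.1 × 10^-6 M

s = 7.1 × 10^-6 M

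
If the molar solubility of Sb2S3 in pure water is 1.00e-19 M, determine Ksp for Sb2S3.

Sb2S3(s) ⇌ 2 Sb^3+ + 3 S^2-
For each mole of Sb2S3 that dissolves: [Sb^3+] = 2s, [S^2-] = 3s.
Ksp = [Sb^3+]^2[S^2-]^3
Ksp = (2s)^2(3s)^3 = 108s^5
With s = 1.00 x 10^-19: Ksp = 1.08 × 10^-93

Ksp ≈ 1.08e-93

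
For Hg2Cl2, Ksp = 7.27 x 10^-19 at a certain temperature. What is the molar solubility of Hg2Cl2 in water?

s = 5.66 × 10^-7 M

Hg2Cl2(s) <=> Hg2^2+ + 2 Cl^-
Ksp = [Hg2^2+][Cl^-]^2
For each mole of Hg2Cl2 that dissolves: [Hg2^2+] = s, [Cl^-] = 2s.
So Ksp = s × (2s)^2 = 4s^3
Solving, s = (7.27 x 10^-19/4)^(1/3) = 5.66 x 10^-7 M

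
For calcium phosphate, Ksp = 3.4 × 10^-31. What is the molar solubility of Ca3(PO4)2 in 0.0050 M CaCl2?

Ca3(PO4)2(s) ⇌ 3 Ca^2+(aq) + 2 PO4^3-(aq)
Ksp = [Ca^2+]^3[PO4^3-]^2
Let s be the molar solubility in this solution. [Ca^2+] = 0.0050 + 3s ≈ 0.0050, [PO4^3-] = 2s (since Ca^2+ from CaCl2 dominates).
Ksp ≈ (0.0050)^3 × (2s)^2
s = 8.2 × 10^-13 M
Check: 3s = 2.5 x 10^-12 ≪ 0.0050, so the approximation is valid.

8.2 × 10^-13 M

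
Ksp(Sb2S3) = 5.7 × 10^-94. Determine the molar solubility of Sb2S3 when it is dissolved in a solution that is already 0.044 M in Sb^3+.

2.2e-31 M

Sb2S3(s) ⇌ 2 Sb^3+(aq) + 3 S^2-(aq)
Ksp = [Sb^3+]^2[S^2-]^3
Let s = moles of Sb2S3 that dissolve per litre. [Sb^3+] = 0.044 + 2s ≈ 0.044, [S^2-] = 3s (Ksp is small, so little additional dissolves).
Ksp ≈ (0.044)^2 × (3s)^3
s = 2.2 × 10^-31 M
Check: 2s = 4.4 × 10^-31 ≪ 0.044, so the approximation is valid.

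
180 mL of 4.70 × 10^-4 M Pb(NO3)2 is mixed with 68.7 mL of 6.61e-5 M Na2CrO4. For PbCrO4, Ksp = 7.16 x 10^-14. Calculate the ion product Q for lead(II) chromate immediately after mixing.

6.21 × 10^-9

Total volume = 180 + 68.7 = 248.7 mL.
[Pb^2+] = 4.70 × 10^-4 × (180/248.7) = 3.402 × 10^-4 M
[CrO4^2-] = 6.61 × 10^-5 × (68.7/248.7) = 1.826 x 10^-5 M
PbCrO4(s) ⇌ Pb^2+(aq) + CrO4^2-(aq), so Q = [Pb^2+][CrO4^2-]
Q = (3.402 x 10^-4)(1.826 × 10^-5) = 6.21 × 10^-9
Q > Ksp, so PbCrO4 will precipitate.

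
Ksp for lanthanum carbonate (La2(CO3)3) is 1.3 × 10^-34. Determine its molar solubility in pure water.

La2(CO3)3(s) ⇌ 2 La^3+(aq) + 3 CO3^2-(aq)
Ksp = [La^3+]^2[CO3^2-]^3
If s mol/L of La2(CO3)3 dissolves, [La^3+] = 2s and [CO3^2-] = 3s.
Substituting: Ksp = (2s)^2(3s)^3 = 108s^5
Solving, s = (1.3 × 10^-34/108)^(1/5) = 6.5 × 10^-8 M

s = 6.5e-8 M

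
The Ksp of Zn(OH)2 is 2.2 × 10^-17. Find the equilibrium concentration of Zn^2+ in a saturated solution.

Zn(OH)2(s) ⇌ Zn^2+ + 2 OH^-
Ksp = [Zn^2+][OH^-]^2
With molar solubility s: [Zn^2+] = s, [OH^-] = 2s.
Ksp = s(2s)^2 = 4s^3
s = (2.2 × 10^-17 / 4)^(1/3) = 1.77 × 10^-6 M
[Zn^2+] = s = 1.8 x 10^-6 M

[Zn^2+] ≈ 1.8e-6 M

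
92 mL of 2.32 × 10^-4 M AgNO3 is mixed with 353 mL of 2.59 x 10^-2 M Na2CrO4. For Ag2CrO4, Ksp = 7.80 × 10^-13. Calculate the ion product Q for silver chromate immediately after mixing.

Q ≈ 4.73e-11

Total volume = 92 + 353 = 445 mL.
[Ag^+] = 2.32 × 10^-4 × (92/445) = 4.796 × 10^-5 M
[CrO4^2-] = 2.59 × 10^-2 × (353/445) = 2.055 × 10^-2 M
Ag2CrO4(s) ⇌ 2 Ag^+(aq) + CrO4^2-(aq), so Q = [Ag^+]^2[CrO4^2-]
Q = (4.796 × 10^-5)^2(2.055 × 10^-2) = 4.73 × 10^-11
Q > Ksp, so Ag2CrO4 will precipitate.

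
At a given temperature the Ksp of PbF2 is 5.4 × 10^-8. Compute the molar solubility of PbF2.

s ≈ 2.4 × 10^-3 M

PbF2(s) <=> Pb^2+(aq) + 2 F^-(aq)
Ksp = [Pb^2+][F^-]^2
Let s = molar solubility. Then [Pb^2+] = s and [F^-] = 2s.
Ksp = s(2s)^2 = 4s^3
s^3 = 5.4 × 10^-8 / 4, so s = 2.4 × 10^-3 M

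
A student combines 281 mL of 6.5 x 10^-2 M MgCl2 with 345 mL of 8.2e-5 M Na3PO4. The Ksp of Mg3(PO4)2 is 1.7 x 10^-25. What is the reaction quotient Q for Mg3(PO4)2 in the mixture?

Total volume = 281 + 345 = 626 mL.
[Mg^2+] = 6.5 × 10^-2 × (281/626) = 2.92 x 10^-2 M
[PO4^3-] = 8.2 × 10^-5 × (345/626) = 4.52 x 10^-5 M
Mg3(PO4)2(s) ⇌ 3 Mg^2+ + 2 PO4^3-, so Q = [Mg^2+]^3[PO4^3-]^2
Q = (2.92 × 10^-2)^3(4.52 × 10^-5)^2 = 5.1 x 10^-14
Q > Ksp, so Mg3(PO4)2 will precipitate.

Q ≈ 5.1e-14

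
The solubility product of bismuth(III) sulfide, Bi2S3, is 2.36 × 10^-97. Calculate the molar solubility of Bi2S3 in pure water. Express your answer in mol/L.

Bi2S3(s) <=> 2 Bi^3+ + 3 S^2-
Ksp = [Bi^3+]^2[S^2-]^3
Let s = molar solubility. Then [Bi^3+] = 2s and [S^2-] = 3s.
Substituting: Ksp = (2s)^2(3s)^3 = 108s^5
Solving, s = (2.36 × 10^-97/108)^(1/5) = 1.85 × 10^-20 M

1.85 x 10^-20 M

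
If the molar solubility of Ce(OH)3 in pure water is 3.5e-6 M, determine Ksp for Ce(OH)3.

Ksp ≈ 4.1 x 10^-21

Ce(OH)3(s) ⇌ Ce^3+ + 3 OH^-
For each mole of Ce(OH)3 that dissolves: [Ce^3+] = s, [OH^-] = 3s.
Ksp = [Ce^3+][OH^-]^3
Ksp = s(3s)^3 = 27s^4
Ksp = 27 × (3.5 x 10^-6)^4 = 4.1 x 10^-21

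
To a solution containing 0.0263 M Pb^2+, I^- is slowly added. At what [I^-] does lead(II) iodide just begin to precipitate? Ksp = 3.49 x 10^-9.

[I^-] ≈ 3.64e-4 M

PbI2(s) ⇌ Pb^2+ + 2 I^-
Ksp = [Pb^2+][I^-]^2
Precipitation begins when Q = Ksp. With [Pb^2+] = 0.0263 M:
3.49 x 10^-9 = (0.0263) × [I^-]^2
[I^-] = (3.49 x 10^-9 / 2.63 x 10^-2)^(1/2) = 3.64 × 10^-4 M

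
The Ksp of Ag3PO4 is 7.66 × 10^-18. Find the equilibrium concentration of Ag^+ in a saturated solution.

[Ag^+] ≈ 6.92 x 10^-5 M

Ag3PO4(s) <=> 3 Ag^+ + PO4^3-
Ksp = [Ag^+]^3[PO4^3-]
Let s = molar solubility. Then [Ag^+] = 3s and [PO4^3-] = s.
So Ksp = (3s)^3 × s = 27s^4
s^4 = 7.66 × 10^-18 / 27, so s = 2.308 x 10^-5 M
[Ag^+] = 3s = 6.92 × 10^-5 M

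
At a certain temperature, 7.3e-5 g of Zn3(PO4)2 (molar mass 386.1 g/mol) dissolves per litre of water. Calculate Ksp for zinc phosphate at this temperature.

Molar solubility s = (7.3 x 10^-5 g/L) / (386.1 g/mol) = 1.89 × 10^-7 M.
Zn3(PO4)2(s) <=> 3 Zn^2+ + 2 PO4^3-
If s mol/L of Zn3(PO4)2 dissolves, [Zn^2+] = 3s and [PO4^3-] = 2s.
Ksp = [Zn^2+]^3[PO4^3-]^2
Substituting: Ksp = (3s)^3(2s)^2 = 108s^5
With s = 1.89 × 10^-7: Ksp = 2.6 x 10^-32

Ksp = 2.6 x 10^-32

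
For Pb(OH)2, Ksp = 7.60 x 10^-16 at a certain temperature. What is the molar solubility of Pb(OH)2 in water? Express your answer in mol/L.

Pb(OH)2(s) ⇌ Pb^2+ + 2 OH^-
Ksp = [Pb^2+][OH^-]^2
For each mole of Pb(OH)2 that dissolves: [Pb^2+] = s, [OH^-] = 2s.
Substituting: Ksp = s(2s)^2 = 4s^3
Solving, s = (7.60 x 10^-16/4)^(1/3) = 5.75 x 10^-6 M

s ≈ 5.75e-6 M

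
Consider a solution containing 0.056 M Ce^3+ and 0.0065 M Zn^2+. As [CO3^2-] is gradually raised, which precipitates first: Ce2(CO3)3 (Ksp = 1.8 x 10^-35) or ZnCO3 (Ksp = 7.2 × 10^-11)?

Ce2(CO3)3

Each salt begins to precipitate when Q = Ksp, i.e. when [CO3^2-] reaches its threshold.
For Ce2(CO3)3: 1.8 x 10^-35 = (0.056)^2 × [CO3^2-]^3  ⇒  [CO3^2-] = 1.8 × 10^-11 M.
For ZnCO3: 7.2 × 10^-11 = 0.0065 × [CO3^2-]  ⇒  [CO3^2-] = 1.1 × 10^-8 M.
The salt with the lower threshold [CO3^2-] precipitates first: Ce2(CO3)3.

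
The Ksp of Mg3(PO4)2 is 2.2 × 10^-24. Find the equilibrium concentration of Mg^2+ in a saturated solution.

2.2e-5 M

Mg3(PO4)2(s) <=> 3 Mg^2+(aq) + 2 PO4^3-(aq)
Ksp = [Mg^2+]^3[PO4^3-]^2
If s mol/L of Mg3(PO4)2 dissolves, [Mg^2+] = 3s and [PO4^3-] = 2s.
Substituting: Ksp = (3s)^3(2s)^2 = 108s^5
s^5 = 2.2 × 10^-24 / 108, so s = 7.27 x 10^-6 M
[Mg^2+] = 3s = 2.2 × 10^-5 M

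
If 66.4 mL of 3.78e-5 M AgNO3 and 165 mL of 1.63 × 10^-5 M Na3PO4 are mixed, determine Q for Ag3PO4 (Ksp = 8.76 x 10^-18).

Total volume = 66.4 + 165 = 231.4 mL.
[Ag^+] = 3.78 × 10^-5 × (66.4/231.4) = 1.085 × 10^-5 M
[PO4^3-] = 1.63 x 10^-5 × (165/231.4) = 1.162 x 10^-5 M
Ag3PO4(s) ⇌ 3 Ag^+(aq) + PO4^3-(aq), so Q = [Ag^+]^3[PO4^3-]
Q = (1.085 × 10^-5)^3(1.162 × 10^-5) = 1.48 × 10^-20
Q < Ksp, so no precipitate of Ag3PO4 forms.

Q ≈ 1.48e-20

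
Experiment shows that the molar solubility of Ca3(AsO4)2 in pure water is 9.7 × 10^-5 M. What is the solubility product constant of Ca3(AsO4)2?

Ca3(AsO4)2(s) ⇌ 3 Ca^2+(aq) + 2 AsO4^3-(aq)
Let s = molar solubility. Then [Ca^2+] = 3s and [AsO4^3-] = 2s.
Ksp = [Ca^2+]^3[AsO4^3-]^2
So Ksp = (3s)^3 × (2s)^2 = 108s^5
Ksp = 108 × (9.7 x 10^-5)^5 = 9.3 × 10^-19

Ksp ≈ 9.3e-19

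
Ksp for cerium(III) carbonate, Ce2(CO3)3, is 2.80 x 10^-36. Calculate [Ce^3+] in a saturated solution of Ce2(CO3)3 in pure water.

Ce2(CO3)3(s) <=> 2 Ce^3+ + 3 CO3^2-
Ksp = [Ce^3+]^2[CO3^2-]^3
If s mol/L of Ce2(CO3)3 dissolves, [Ce^3+] = 2s and [CO3^2-] = 3s.
So Ksp = (2s)^2 × (3s)^3 = 108s^5
s^5 = 2.80 x 10^-36 / 108, so s = 3.039 × 10^-8 M
[Ce^3+] = 2s = 6.08 × 10^-8 M

[Ce^3+] = 6.08 × 10^-8 M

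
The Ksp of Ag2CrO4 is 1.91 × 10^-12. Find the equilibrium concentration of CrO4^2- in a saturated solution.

Ag2CrO4(s) <=> 2 Ag^+ + CrO4^2-
Ksp = [Ag^+]^2[CrO4^2-]
With molar solubility s: [Ag^+] = 2s, [CrO4^2-] = s.
Substituting: Ksp = (2s)^2s = 4s^3
s^3 = 1.91 × 10^-12 / 4, so s = 7.816 x 10^-5 M
[CrO4^2-] = s = 7.82 x 10^-5 M

7.82e-5 M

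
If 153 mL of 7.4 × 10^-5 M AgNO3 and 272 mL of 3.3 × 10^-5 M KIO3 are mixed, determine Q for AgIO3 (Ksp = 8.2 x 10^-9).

5.6e-10

Total volume = 153 + 272 = 425 mL.
[Ag^+] = 7.4 x 10^-5 × (153/425) = 2.66 × 10^-5 M
[IO3^-] = 3.3 × 10^-5 × (272/425) = 2.11 x 10^-5 M
AgIO3(s) ⇌ Ag^+(aq) + IO3^-(aq), so Q = [Ag^+][IO3^-]
Q = (2.66 × 10^-5)(2.11 × 10^-5) = 5.6 × 10^-10
Q < Ksp, so no precipitate of AgIO3 forms.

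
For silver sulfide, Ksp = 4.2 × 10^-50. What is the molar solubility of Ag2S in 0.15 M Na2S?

s ≈ 2.6 x 10^-25 M

Ag2S(s) <=> 2 Ag^+(aq) + S^2-(aq)
Ksp = [Ag^+]^2[S^2-]
If s mol/L dissolves here, [Ag^+] = 2s, [S^2-] = 0.15 + s ≈ 0.15 (since S^2- from Na2S dominates).
Ksp ≈ (2s)^2 × 0.15
s = 2.6 x 10^-25 M
Check: s = 2.6 × 10^-25 ≪ 0.15, so the approximation is valid.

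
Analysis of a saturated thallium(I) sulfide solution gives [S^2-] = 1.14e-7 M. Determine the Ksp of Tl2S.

Tl2S(s) ⇌ 2 Tl^+ + S^2-
Stoichiometry gives [Tl^+] = (2/1)[S^2-] = 2.280 x 10^-7 M.
Ksp = [Tl^+]^2[S^2-]
Ksp = (2.280 x 10^-7)^2 × 1.14 x 10^-7 = 5.93 × 10^-21

5.93 × 10^-21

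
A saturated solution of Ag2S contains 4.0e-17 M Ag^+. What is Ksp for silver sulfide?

3.2 × 10^-50

Ag2S(s) ⇌ 2 Ag^+(aq) + S^2-(aq)
Stoichiometry gives [S^2-] = (1/2)[Ag^+] = 2.00 × 10^-17 M.
Ksp = [Ag^+]^2[S^2-]
Ksp = (4.0 × 10^-17)^2 × 2.00 x 10^-17 = 3.2 × 10^-50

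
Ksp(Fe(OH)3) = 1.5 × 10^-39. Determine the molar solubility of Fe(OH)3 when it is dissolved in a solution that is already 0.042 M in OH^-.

Fe(OH)3(s) <=> Fe^3+ + 3 OH^-
Ksp = [Fe^3+][OH^-]^3
If s mol/L dissolves here, [Fe^3+] = s, [OH^-] = 0.042 + 3s ≈ 0.042 (Ksp is small, so little additional dissolves).
Ksp ≈ s × (0.042)^3
s = 2.0 × 10^-35 M
Check: 3s = 6.1 × 10^-35 ≪ 0.042, so the approximation is valid.

s = 2.0e-35 M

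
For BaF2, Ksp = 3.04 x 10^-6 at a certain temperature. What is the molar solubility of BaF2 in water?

s ≈ 9.13 x 10^-3 M

BaF2(s) ⇌ Ba^2+(aq) + 2 F^-(aq)
Ksp = [Ba^2+][F^-]^2
If s mol/L of BaF2 dissolves, [Ba^2+] = s and [F^-] = 2s.
So Ksp = s × (2s)^2 = 4s^3
s^3 = 3.04 x 10^-6 / 4, so s = 9.13 × 10^-3 M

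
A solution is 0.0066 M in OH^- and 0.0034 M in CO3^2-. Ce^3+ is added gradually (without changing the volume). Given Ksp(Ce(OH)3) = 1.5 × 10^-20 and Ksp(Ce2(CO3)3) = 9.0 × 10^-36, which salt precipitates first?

Precipitation of each salt starts when its ion product equals its Ksp.
For Ce(OH)3: 1.5 × 10^-20 = (0.0066)^3 × [Ce^3+]  ⇒  [Ce^3+] = 5.2 × 10^-14 M.
For Ce2(CO3)3: 9.0 × 10^-36 = (0.0034)^3 × [Ce^3+]^2  ⇒  [Ce^3+] = 1.5 × 10^-14 M.
The salt with the lower threshold [Ce^3+] precipitates first: Ce2(CO3)3.

Ce2(CO3)3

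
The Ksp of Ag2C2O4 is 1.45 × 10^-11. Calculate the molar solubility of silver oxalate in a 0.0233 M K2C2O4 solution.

s ≈ 1.25e-5 M

Ag2C2O4(s) <=> 2 Ag^+ + C2O4^2-
Ksp = [Ag^+]^2[C2O4^2-]
If s mol/L dissolves here, [Ag^+] = 2s, [C2O4^2-] = 0.0233 + s ≈ 0.0233 (Ksp is small, so little additional dissolves).
Ksp ≈ (2s)^2 × 0.0233
s = 1.25 × 10^-5 M
Check: s = 1.2 × 10^-5 ≪ 0.0233, so the approximation is valid.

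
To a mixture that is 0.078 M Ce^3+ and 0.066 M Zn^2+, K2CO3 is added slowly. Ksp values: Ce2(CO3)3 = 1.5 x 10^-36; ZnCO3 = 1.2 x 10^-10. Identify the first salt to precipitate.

Precipitation of each salt starts when its ion product equals its Ksp.
For Ce2(CO3)3: 1.5 x 10^-36 = (0.078)^2 × [CO3^2-]^3  ⇒  [CO3^2-] = 6.3 × 10^-12 M.
For ZnCO3: 1.2 x 10^-10 = 0.066 × [CO3^2-]  ⇒  [CO3^2-] = 1.8 × 10^-9 M.
The salt with the lower threshold [CO3^2-] precipitates first: Ce2(CO3)3.

Ce2(CO3)3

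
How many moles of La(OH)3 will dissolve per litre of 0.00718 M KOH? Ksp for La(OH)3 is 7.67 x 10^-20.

2.07 × 10^-13 M

La(OH)3(s) ⇌ La^3+ + 3 OH^-
Ksp = [La^3+][OH^-]^3
Let s be the molar solubility in this solution. [La^3+] = s, [OH^-] = 0.00718 + 3s ≈ 0.00718 (since OH^- from KOH dominates).
Ksp ≈ s × (0.00718)^3
s = 2.07 x 10^-13 M
Check: 3s = 6.2 × 10^-13 ≪ 0.00718, so the approximation is valid.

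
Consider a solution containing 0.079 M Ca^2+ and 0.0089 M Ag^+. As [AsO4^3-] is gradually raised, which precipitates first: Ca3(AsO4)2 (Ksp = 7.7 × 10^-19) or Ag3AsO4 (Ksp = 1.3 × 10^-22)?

Ag3AsO4

Precipitation of each salt starts when its ion product equals its Ksp.
For Ca3(AsO4)2: 7.7 × 10^-19 = (0.079)^3 × [AsO4^3-]^2  ⇒  [AsO4^3-] = 4.0 × 10^-8 M.
For Ag3AsO4: 1.3 × 10^-22 = (0.0089)^3 × [AsO4^3-]  ⇒  [AsO4^3-] = 1.8 × 10^-16 M.
The salt with the lower threshold [AsO4^3-] precipitates first: Ag3AsO4.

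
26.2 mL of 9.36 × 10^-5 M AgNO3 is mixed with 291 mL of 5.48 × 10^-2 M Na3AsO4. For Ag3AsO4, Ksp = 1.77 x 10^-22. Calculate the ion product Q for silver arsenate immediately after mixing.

Total volume = 26.2 + 291 = 317.2 mL.
[Ag^+] = 9.36 × 10^-5 × (26.2/317.2) = 7.731 × 10^-6 M
[AsO4^3-] = 5.48 × 10^-2 × (291/317.2) = 5.027 x 10^-2 M
Ag3AsO4(s) ⇌ 3 Ag^+(aq) + AsO4^3-(aq), so Q = [Ag^+]^3[AsO4^3-]
Q = (7.731 x 10^-6)^3(5.027 × 10^-2) = 2.32 × 10^-17
Q > Ksp, so Ag3AsO4 will precipitate.

Q ≈ 2.32e-17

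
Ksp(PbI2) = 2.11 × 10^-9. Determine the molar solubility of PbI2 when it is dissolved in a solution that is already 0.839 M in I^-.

PbI2(s) ⇌ Pb^2+ + 2 I^-
Ksp = [Pb^2+][I^-]^2
Let s = moles of PbI2 that dissolve per litre. [Pb^2+] = s, [I^-] = 0.839 + 2s ≈ 0.839 (since the I^- already present dominates).
Ksp ≈ s × (0.839)^2
s = 3.00 x 10^-9 M
Check: 2s = 6.0 × 10^-9 ≪ 0.839, so the approximation is valid.

3.00 × 10^-9 M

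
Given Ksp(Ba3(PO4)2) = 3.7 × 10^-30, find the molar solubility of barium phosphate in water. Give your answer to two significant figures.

Ba3(PO4)2(s) <=> 3 Ba^2+ + 2 PO4^3-
Ksp = [Ba^2+]^3[PO4^3-]^2
Let s = molar solubility. Then [Ba^2+] = 3s and [PO4^3-] = 2s.
Ksp = (3s)^3(2s)^2 = 108s^5
s = (3.7 × 10^-30 / 108)^(1/5) = 5.1 x 10^-7 M

s ≈ 5.1 × 10^-7 M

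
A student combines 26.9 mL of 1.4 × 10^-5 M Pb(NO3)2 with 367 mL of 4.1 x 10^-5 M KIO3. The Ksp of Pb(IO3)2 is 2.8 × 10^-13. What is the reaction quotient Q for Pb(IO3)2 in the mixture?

Total volume = 26.9 + 367 = 393.9 mL.
[Pb^2+] = 1.4 x 10^-5 × (26.9/393.9) = 9.56 x 10^-7 M
[IO3^-] = 4.1 x 10^-5 × (367/393.9) = 3.82 x 10^-5 M
Pb(IO3)2(s) ⇌ Pb^2+(aq) + 2 IO3^-(aq), so Q = [Pb^2+][IO3^-]^2
Q = (9.56 x 10^-7)(3.82 × 10^-5)^2 = 1.4 × 10^-15
Q < Ksp, so no precipitate of Pb(IO3)2 forms.

1.4 × 10^-15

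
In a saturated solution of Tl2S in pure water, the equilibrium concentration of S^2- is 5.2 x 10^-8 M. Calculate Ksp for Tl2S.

Tl2S(s) <=> 2 Tl^+(aq) + S^2-(aq)
Stoichiometry gives [Tl^+] = (2/1)[S^2-] = 1.04 × 10^-7 M.
Ksp = [Tl^+]^2[S^2-]
Ksp = (1.04 x 10^-7)^2 × 5.2 x 10^-8 = 5.6 × 10^-22

Ksp = 5.6e-22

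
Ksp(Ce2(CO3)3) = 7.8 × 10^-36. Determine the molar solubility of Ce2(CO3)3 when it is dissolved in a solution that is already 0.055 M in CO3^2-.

s ≈ 1.1 x 10^-16 M

Ce2(CO3)3(s) <=> 2 Ce^3+(aq) + 3 CO3^2-(aq)
Ksp = [Ce^3+]^2[CO3^2-]^3
Let s = moles of Ce2(CO3)3 that dissolve per litre. [Ce^3+] = 2s, [CO3^2-] = 0.055 + 3s ≈ 0.055 (since the CO3^2- already present dominates).
Ksp ≈ (2s)^2 × (0.055)^3
s = 1.1 x 10^-16 M
Check: 3s = 3.2 × 10^-16 ≪ 0.055, so the approximation is valid.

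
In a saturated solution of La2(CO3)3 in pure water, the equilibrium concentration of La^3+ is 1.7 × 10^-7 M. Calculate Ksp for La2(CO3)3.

La2(CO3)3(s) ⇌ 2 La^3+(aq) + 3 CO3^2-(aq)
Stoichiometry gives [CO3^2-] = (3/2)[La^3+] = 2.55 × 10^-7 M.
Ksp = [La^3+]^2[CO3^2-]^3
Ksp = (1.7 x 10^-7)^2 × (2.55 x 10^-7)^3 = 4.8 × 10^-34

Ksp ≈ 4.8 × 10^-34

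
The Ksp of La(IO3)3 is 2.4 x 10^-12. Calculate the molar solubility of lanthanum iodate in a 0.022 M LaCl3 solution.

La(IO3)3(s) ⇌ La^3+(aq) + 3 IO3^-(aq)
Ksp = [La^3+][IO3^-]^3
If s mol/L dissolves here, [La^3+] = 0.022 + s ≈ 0.022, [IO3^-] = 3s (Ksp is small, so little additional dissolves).
Ksp ≈ 0.022 × (3s)^3
s = 1.6 × 10^-4 M
Check: s = 1.6 × 10^-4 ≪ 0.022, so the approximation is valid.

s = 1.6 x 10^-4 M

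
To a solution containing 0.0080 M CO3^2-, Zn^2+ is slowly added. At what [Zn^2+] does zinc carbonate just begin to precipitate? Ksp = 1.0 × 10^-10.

1.3 × 10^-8 M

ZnCO3(s) ⇌ Zn^2+(aq) + CO3^2-(aq)
Ksp = [Zn^2+][CO3^2-]
Precipitation begins when Q = Ksp. With [CO3^2-] = 0.0080 M:
1.0 × 10^-10 = (0.0080) × [Zn^2+]
[Zn^2+] = (1.0 × 10^-10 / 8.0 x 10^-3) = 1.3 × 10^-8 M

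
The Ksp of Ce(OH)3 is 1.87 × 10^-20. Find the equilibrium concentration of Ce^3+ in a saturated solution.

Ce(OH)3(s) ⇌ Ce^3+(aq) + 3 OH^-(aq)
Ksp = [Ce^3+][OH^-]^3
If s mol/L of Ce(OH)3 dissolves, [Ce^3+] = s and [OH^-] = 3s.
Ksp = s(3s)^3 = 27s^4
s = (1.87 × 10^-20 / 27)^(1/4) = 5.130 × 10^-6 M
[Ce^3+] = s = 5.13 x 10^-6 M

[Ce^3+] = 5.13e-6 M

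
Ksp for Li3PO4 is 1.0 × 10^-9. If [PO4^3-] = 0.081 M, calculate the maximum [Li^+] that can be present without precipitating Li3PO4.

Li3PO4(s) <=> 3 Li^+ + PO4^3-
Ksp = [Li^+]^3[PO4^3-]
Precipitation begins when Q = Ksp. With [PO4^3-] = 0.081 M:
1.0 × 10^-9 = (0.081) × [Li^+]^3
[Li^+] = (1.0 × 10^-9 / 8.1 × 10^-2)^(1/3) = 2.3 × 10^-3 M

[Li^+] = 2.3e-3 M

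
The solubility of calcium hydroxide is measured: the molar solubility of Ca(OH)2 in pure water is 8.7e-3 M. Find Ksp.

Ca(OH)2(s) <=> Ca^2+ + 2 OH^-
For each mole of Ca(OH)2 that dissolves: [Ca^2+] = s, [OH^-] = 2s.
Ksp = [Ca^2+][OH^-]^2
So Ksp = s × (2s)^2 = 4s^3
With s = 8.7 × 10^-3: Ksp = 2.6 × 10^-6

Ksp ≈ 2.6 × 10^-6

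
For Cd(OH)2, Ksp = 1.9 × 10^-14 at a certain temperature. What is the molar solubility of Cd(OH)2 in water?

s ≈ 1.7 x 10^-5 M

Cd(OH)2(s) <=> Cd^2+ + 2 OH^-
Ksp = [Cd^2+][OH^-]^2
With molar solubility s: [Cd^2+] = s, [OH^-] = 2s.
Substituting: Ksp = s(2s)^2 = 4s^3
s^3 = 1.9 × 10^-14 / 4, so s = 1.7 × 10^-5 M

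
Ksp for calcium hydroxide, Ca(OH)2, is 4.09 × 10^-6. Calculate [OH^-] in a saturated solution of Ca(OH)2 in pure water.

Ca(OH)2(s) ⇌ Ca^2+(aq) + 2 OH^-(aq)
Ksp = [Ca^2+][OH^-]^2
For each mole of Ca(OH)2 that dissolves: [Ca^2+] = s, [OH^-] = 2s.
Ksp = s(2s)^2 = 4s^3
Solving, s = (4.09 × 10^-6/4)^(1/3) = 1.007 x 10^-2 M
[OH^-] = 2s = 2.01 x 10^-2 M

0.0201 M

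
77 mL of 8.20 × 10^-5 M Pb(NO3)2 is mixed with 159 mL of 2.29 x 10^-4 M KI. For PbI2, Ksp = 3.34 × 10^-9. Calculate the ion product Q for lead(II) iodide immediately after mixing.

6.37e-13

Total volume = 77 + 159 = 236 mL.
[Pb^2+] = 8.20 × 10^-5 × (77/236) = 2.675 × 10^-5 M
[I^-] = 2.29 × 10^-4 × (159/236) = 1.543 × 10^-4 M
PbI2(s) <=> Pb^2+ + 2 I^-, so Q = [Pb^2+][I^-]^2
Q = (2.675 × 10^-5)(1.543 × 10^-4)^2 = 6.37 × 10^-13
Q < Ksp, so no precipitate of PbI2 forms.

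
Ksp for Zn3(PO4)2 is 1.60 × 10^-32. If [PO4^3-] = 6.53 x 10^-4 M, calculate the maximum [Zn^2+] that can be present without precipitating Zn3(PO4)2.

[Zn^2+] ≈ 3.35e-9 M

Zn3(PO4)2(s) <=> 3 Zn^2+ + 2 PO4^3-
Ksp = [Zn^2+]^3[PO4^3-]^2
Precipitation begins when Q = Ksp. With [PO4^3-] = 6.53 x 10^-4 M:
1.60 × 10^-32 = (6.53 x 10^-4)^2 × [Zn^2+]^3
[Zn^2+] = (1.60 × 10^-32 / 4.264 x 10^-7)^(1/3) = 3.35 × 10^-9 M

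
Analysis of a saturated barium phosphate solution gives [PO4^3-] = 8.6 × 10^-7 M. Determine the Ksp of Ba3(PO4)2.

Ba3(PO4)2(s) ⇌ 3 Ba^2+ + 2 PO4^3-
Stoichiometry gives [Ba^2+] = (3/2)[PO4^3-] = 1.29 x 10^-6 M.
Ksp = [Ba^2+]^3[PO4^3-]^2
Ksp = (1.29 × 10^-6)^3 × (8.6 × 10^-7)^2 = 1.6 × 10^-30

1.6e-30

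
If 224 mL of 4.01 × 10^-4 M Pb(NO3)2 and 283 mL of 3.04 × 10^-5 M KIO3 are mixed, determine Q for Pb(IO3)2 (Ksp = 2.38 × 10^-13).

Total volume = 224 + 283 = 507 mL.
[Pb^2+] = 4.01 × 10^-4 × (224/507) = 1.772 x 10^-4 M
[IO3^-] = 3.04 × 10^-5 × (283/507) = 1.697 × 10^-5 M
Pb(IO3)2(s) <=> Pb^2+ + 2 IO3^-, so Q = [Pb^2+][IO3^-]^2
Q = (1.772 × 10^-4)(1.697 x 10^-5)^2 = 5.10 × 10^-14
Q < Ksp, so no precipitate of Pb(IO3)2 forms.

Q ≈ 5.10 × 10^-14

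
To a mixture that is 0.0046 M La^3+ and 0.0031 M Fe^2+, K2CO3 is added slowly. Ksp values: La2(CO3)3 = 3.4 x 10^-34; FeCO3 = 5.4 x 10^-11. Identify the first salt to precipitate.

Precipitation of each salt starts when its ion product equals its Ksp.
For La2(CO3)3: 3.4 x 10^-34 = (0.0046)^2 × [CO3^2-]^3  ⇒  [CO3^2-] = 2.5 × 10^-10 M.
For FeCO3: 5.4 x 10^-11 = 0.0031 × [CO3^2-]  ⇒  [CO3^2-] = 1.7 x 10^-8 M.
The salt with the lower threshold [CO3^2-] precipitates first: La2(CO3)3.

La2(CO3)3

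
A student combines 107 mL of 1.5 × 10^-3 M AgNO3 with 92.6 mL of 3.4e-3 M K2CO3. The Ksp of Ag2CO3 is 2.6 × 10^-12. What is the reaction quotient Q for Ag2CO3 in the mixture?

Q ≈ 1.0 × 10^-9

Total volume = 107 + 92.6 = 199.6 mL.
[Ag^+] = 1.5 × 10^-3 × (107/199.6) = 8.04 × 10^-4 M
[CO3^2-] = 3.4 × 10^-3 × (92.6/199.6) = 1.58 × 10^-3 M
Ag2CO3(s) ⇌ 2 Ag^+ + CO3^2-, so Q = [Ag^+]^2[CO3^2-]
Q = (8.04 × 10^-4)^2(1.58 × 10^-3) = 1.0 x 10^-9
Q > Ksp, so Ag2CO3 will precipitate.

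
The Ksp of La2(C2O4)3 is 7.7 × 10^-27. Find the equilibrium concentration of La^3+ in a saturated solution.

4.7e-6 M

La2(C2O4)3(s) ⇌ 2 La^3+ + 3 C2O4^2-
Ksp = [La^3+]^2[C2O4^2-]^3
With molar solubility s: [La^3+] = 2s, [C2O4^2-] = 3s.
Ksp = (2s)^2(3s)^3 = 108s^5
s = (7.7 × 10^-27 / 108)^(1/5) = 2.35 x 10^-6 M
[La^3+] = 2s = 4.7 x 10^-6 M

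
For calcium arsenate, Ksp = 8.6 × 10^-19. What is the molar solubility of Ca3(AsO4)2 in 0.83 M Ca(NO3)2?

s = 6.1e-10 M

Ca3(AsO4)2(s) ⇌ 3 Ca^2+ + 2 AsO4^3-
Ksp = [Ca^2+]^3[AsO4^3-]^2
If s mol/L dissolves here, [Ca^2+] = 0.83 + 3s ≈ 0.83, [AsO4^3-] = 2s (since Ca^2+ from Ca(NO3)2 dominates).
Ksp ≈ (0.83)^3 × (2s)^2
s = 6.1 × 10^-10 M
Check: 3s = 1.8 × 10^-9 ≪ 0.83, so the approximation is valid.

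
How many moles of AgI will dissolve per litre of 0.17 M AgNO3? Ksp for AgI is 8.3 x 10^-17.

AgI(s) ⇌ Ag^+(aq) + I^-(aq)
Ksp = [Ag^+][I^-]
Let s = moles of AgI that dissolve per litre. [Ag^+] = 0.17 + s ≈ 0.17, [I^-] = s (Ksp is small, so little additional dissolves).
Ksp ≈ 0.17 × s
s = 4.9 × 10^-16 M
Check: s = 4.9 × 10^-16 ≪ 0.17, so the approximation is valid.

s ≈ 4.9e-16 M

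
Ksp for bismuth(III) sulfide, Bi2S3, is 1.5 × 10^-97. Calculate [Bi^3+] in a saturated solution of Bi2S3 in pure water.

Bi2S3(s) ⇌ 2 Bi^3+ + 3 S^2-
Ksp = [Bi^3+]^2[S^2-]^3
For each mole of Bi2S3 that dissolves: [Bi^3+] = 2s, [S^2-] = 3s.
So Ksp = (2s)^2 × (3s)^3 = 108s^5
s = (1.5 × 10^-97 / 108)^(1/5) = 1.69 × 10^-20 M
[Bi^3+] = 2s = 3.4 × 10^-20 M

[Bi^3+] = 3.4 × 10^-20 M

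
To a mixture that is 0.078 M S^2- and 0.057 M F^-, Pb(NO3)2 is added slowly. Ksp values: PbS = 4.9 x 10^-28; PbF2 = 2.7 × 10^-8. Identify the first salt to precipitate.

PbS

Precipitation of each salt starts when its ion product equals its Ksp.
For PbS: 4.9 x 10^-28 = 0.078 × [Pb^2+]  ⇒  [Pb^2+] = 6.3 × 10^-27 M.
For PbF2: 2.7 × 10^-8 = (0.057)^2 × [Pb^2+]  ⇒  [Pb^2+] = 8.3 x 10^-6 M.
The salt with the lower threshold [Pb^2+] precipitates first: PbS.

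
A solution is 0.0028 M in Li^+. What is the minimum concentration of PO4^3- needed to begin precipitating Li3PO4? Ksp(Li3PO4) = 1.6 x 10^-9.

[PO4^3-] ≈ 7.3e-2 M

Li3PO4(s) ⇌ 3 Li^+ + PO4^3-
Ksp = [Li^+]^3[PO4^3-]
Precipitation begins when Q = Ksp. With [Li^+] = 0.0028 M:
1.6 x 10^-9 = (0.0028)^3 × [PO4^3-]
[PO4^3-] = (1.6 x 10^-9 / 2.20 × 10^-8) = 7.3 × 10^-2 M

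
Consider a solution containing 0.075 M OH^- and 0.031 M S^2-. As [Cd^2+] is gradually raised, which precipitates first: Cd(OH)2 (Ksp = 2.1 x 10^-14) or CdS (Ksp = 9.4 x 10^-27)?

CdS

Each salt begins to precipitate when Q = Ksp, i.e. when [Cd^2+] reaches its threshold.
For Cd(OH)2: 2.1 x 10^-14 = (0.075)^2 × [Cd^2+]  ⇒  [Cd^2+] = 3.7 x 10^-12 M.
For CdS: 9.4 x 10^-27 = 0.031 × [Cd^2+]  ⇒  [Cd^2+] = 3.0 × 10^-25 M.
The salt with the lower threshold [Cd^2+] precipitates first: CdS.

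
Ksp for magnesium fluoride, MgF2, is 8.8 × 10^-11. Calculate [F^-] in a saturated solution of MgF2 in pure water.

[F^-] ≈ 5.6e-4 M

MgF2(s) ⇌ Mg^2+ + 2 F^-
Ksp = [Mg^2+][F^-]^2
For each mole of MgF2 that dissolves: [Mg^2+] = s, [F^-] = 2s.
So Ksp = s × (2s)^2 = 4s^3
s^3 = 8.8 × 10^-11 / 4, so s = 2.80 × 10^-4 M
[F^-] = 2s = 5.6 × 10^-4 M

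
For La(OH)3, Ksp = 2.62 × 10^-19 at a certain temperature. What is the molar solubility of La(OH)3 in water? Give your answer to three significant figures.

La(OH)3(s) <=> La^3+ + 3 OH^-
Ksp = [La^3+][OH^-]^3
For each mole of La(OH)3 that dissolves: [La^3+] = s, [OH^-] = 3s.
Ksp = s(3s)^3 = 27s^4
s = (2.62 × 10^-19 / 27)^(1/4) = 9.93 × 10^-6 M

s = 9.93e-6 M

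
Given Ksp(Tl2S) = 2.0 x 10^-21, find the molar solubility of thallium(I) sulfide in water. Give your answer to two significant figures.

Tl2S(s) ⇌ 2 Tl^+(aq) + S^2-(aq)
Ksp = [Tl^+]^2[S^2-]
If s mol/L of Tl2S dissolves, [Tl^+] = 2s and [S^2-] = s.
Ksp = (2s)^2s = 4s^3
Solving, s = (2.0 x 10^-21/4)^(1/3) = 7.9 × 10^-8 M

7.9e-8 M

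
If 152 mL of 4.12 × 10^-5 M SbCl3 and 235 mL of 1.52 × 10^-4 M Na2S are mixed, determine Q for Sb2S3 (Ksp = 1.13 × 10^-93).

Q ≈ 2.06 × 10^-22

Total volume = 152 + 235 = 387 mL.
[Sb^3+] = 4.12 × 10^-5 × (152/387) = 1.618 × 10^-5 M
[S^2-] = 1.52 × 10^-4 × (235/387) = 9.230 x 10^-5 M
Sb2S3(s) ⇌ 2 Sb^3+(aq) + 3 S^2-(aq), so Q = [Sb^3+]^2[S^2-]^3
Q = (1.618 × 10^-5)^2(9.230 × 10^-5)^3 = 2.06 × 10^-22
Q > Ksp, so Sb2S3 will precipitate.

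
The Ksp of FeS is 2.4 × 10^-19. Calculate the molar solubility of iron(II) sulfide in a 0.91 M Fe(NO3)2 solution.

2.6e-19 M

FeS(s) ⇌ Fe^2+ + S^2-
Ksp = [Fe^2+][S^2-]
If s mol/L dissolves here, [Fe^2+] = 0.91 + s ≈ 0.91, [S^2-] = s (since Fe^2+ from Fe(NO3)2 dominates).
Ksp ≈ 0.91 × s
s = 2.6 × 10^-19 M
Check: s = 2.6 x 10^-19 ≪ 0.91, so the approximation is valid.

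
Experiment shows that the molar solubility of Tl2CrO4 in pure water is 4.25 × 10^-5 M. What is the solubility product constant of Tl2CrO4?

Ksp = 3.07e-13

Tl2CrO4(s) ⇌ 2 Tl^+(aq) + CrO4^2-(aq)
Let s = molar solubility. Then [Tl^+] = 2s and [CrO4^2-] = s.
Ksp = [Tl^+]^2[CrO4^2-]
Ksp = (2s)^2s = 4s^3
With s = 4.25 × 10^-5: Ksp = 3.07 × 10^-13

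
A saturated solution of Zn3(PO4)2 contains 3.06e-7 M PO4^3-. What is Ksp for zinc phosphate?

Zn3(PO4)2(s) ⇌ 3 Zn^2+(aq) + 2 PO4^3-(aq)
Stoichiometry gives [Zn^2+] = (3/2)[PO4^3-] = 4.590 × 10^-7 M.
Ksp = [Zn^2+]^3[PO4^3-]^2
Ksp = (4.590 x 10^-7)^3 × (3.06 x 10^-7)^2 = 9.05 x 10^-33

Ksp = 9.05 × 10^-33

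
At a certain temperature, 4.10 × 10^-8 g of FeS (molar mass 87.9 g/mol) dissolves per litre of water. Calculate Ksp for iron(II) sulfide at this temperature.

Molar solubility s = (4.10 × 10^-8 g/L) / (87.9 g/mol) = 4.664 x 10^-10 M.
FeS(s) ⇌ Fe^2+(aq) + S^2-(aq)
With molar solubility s: [Fe^2+] = s, [S^2-] = s.
Ksp = [Fe^2+][S^2-]
Ksp = s × s = s^2
With s = 4.664 × 10^-10: Ksp = 2.18 x 10^-19

2.18 x 10^-19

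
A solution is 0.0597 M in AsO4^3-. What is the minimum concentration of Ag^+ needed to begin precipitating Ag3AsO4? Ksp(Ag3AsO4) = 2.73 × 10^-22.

Ag3AsO4(s) ⇌ 3 Ag^+(aq) + AsO4^3-(aq)
Ksp = [Ag^+]^3[AsO4^3-]
Precipitation begins when Q = Ksp. With [AsO4^3-] = 0.0597 M:
2.73 × 10^-22 = (0.0597) × [Ag^+]^3
[Ag^+] = (2.73 × 10^-22 / 5.97 × 10^-2)^(1/3) = 1.66 × 10^-7 M

[Ag^+] = 1.66 × 10^-7 M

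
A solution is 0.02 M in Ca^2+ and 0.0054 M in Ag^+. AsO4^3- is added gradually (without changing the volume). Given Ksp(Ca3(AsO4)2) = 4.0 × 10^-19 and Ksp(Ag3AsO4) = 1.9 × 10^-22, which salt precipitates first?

Precipitation of each salt starts when its ion product equals its Ksp.
For Ca3(AsO4)2: 4.0 × 10^-19 = (0.02)^3 × [AsO4^3-]^2  ⇒  [AsO4^3-] = 2.2 × 10^-7 M.
For Ag3AsO4: 1.9 × 10^-22 = (0.0054)^3 × [AsO4^3-]  ⇒  [AsO4^3-] = 1.2 x 10^-15 M.
The salt with the lower threshold [AsO4^3-] precipitates first: Ag3AsO4.

Ag3AsO4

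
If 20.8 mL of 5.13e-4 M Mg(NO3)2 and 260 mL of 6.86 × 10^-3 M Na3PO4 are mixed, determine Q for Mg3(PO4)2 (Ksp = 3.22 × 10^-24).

2.21 × 10^-18

Total volume = 20.8 + 260 = 280.8 mL.
[Mg^2+] = 5.13 x 10^-4 × (20.8/280.8) = 3.800 × 10^-5 M
[PO4^3-] = 6.86 x 10^-3 × (260/280.8) = 6.352 x 10^-3 M
Mg3(PO4)2(s) <=> 3 Mg^2+(aq) + 2 PO4^3-(aq), so Q = [Mg^2+]^3[PO4^3-]^2
Q = (3.800 × 10^-5)^3(6.352 × 10^-3)^2 = 2.21 × 10^-18
Q > Ksp, so Mg3(PO4)2 will precipitate.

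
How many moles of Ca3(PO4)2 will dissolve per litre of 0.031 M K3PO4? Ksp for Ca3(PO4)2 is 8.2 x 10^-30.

Ca3(PO4)2(s) ⇌ 3 Ca^2+(aq) + 2 PO4^3-(aq)
Ksp = [Ca^2+]^3[PO4^3-]^2
Let s = moles of Ca3(PO4)2 that dissolve per litre. [Ca^2+] = 3s, [PO4^3-] = 0.031 + 2s ≈ 0.031 (since PO4^3- from K3PO4 dominates).
Ksp ≈ (3s)^3 × (0.031)^2
s = 6.8 × 10^-10 M
Check: 2s = 1.4 × 10^-9 ≪ 0.031, so the approximation is valid.

s = 6.8e-10 M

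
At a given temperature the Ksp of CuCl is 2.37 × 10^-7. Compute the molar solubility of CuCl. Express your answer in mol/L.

CuCl(s) ⇌ Cu^+ + Cl^-
Ksp = [Cu^+][Cl^-]
If s mol/L of CuCl dissolves, [Cu^+] = s and [Cl^-] = s.
Ksp = s^2
s = (2.37 × 10^-7)^(1/2) = 4.87 x 10^-4 M

s ≈ 4.87e-4 M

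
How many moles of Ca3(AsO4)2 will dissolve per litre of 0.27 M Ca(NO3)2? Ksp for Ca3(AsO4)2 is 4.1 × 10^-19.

Ca3(AsO4)2(s) ⇌ 3 Ca^2+(aq) + 2 AsO4^3-(aq)
Ksp = [Ca^2+]^3[AsO4^3-]^2
Let s be the molar solubility in this solution. [Ca^2+] = 0.27 + 3s ≈ 0.27, [AsO4^3-] = 2s (common-ion effect: Ca^2+ is already 0.27 M).
Ksp ≈ (0.27)^3 × (2s)^2
s = 2.3 × 10^-9 M
Check: 3s = 6.8 x 10^-9 ≪ 0.27, so the approximation is valid.

2.3 × 10^-9 M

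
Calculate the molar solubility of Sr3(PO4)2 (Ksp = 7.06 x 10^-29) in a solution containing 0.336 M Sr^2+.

s ≈ 2.16e-14 M

Sr3(PO4)2(s) <=> 3 Sr^2+(aq) + 2 PO4^3-(aq)
Ksp = [Sr^2+]^3[PO4^3-]^2
If s mol/L dissolves here, [Sr^2+] = 0.336 + 3s ≈ 0.336, [PO4^3-] = 2s (common-ion effect: Sr^2+ is already 0.336 M).
Ksp ≈ (0.336)^3 × (2s)^2
s = 2.16 × 10^-14 M
Check: 3s = 6.5 x 10^-14 ≪ 0.336, so the approximation is valid.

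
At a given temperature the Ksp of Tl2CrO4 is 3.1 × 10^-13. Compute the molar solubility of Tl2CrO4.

Tl2CrO4(s) ⇌ 2 Tl^+(aq) + CrO4^2-(aq)
Ksp = [Tl^+]^2[CrO4^2-]
Let s = molar solubility. Then [Tl^+] = 2s and [CrO4^2-] = s.
Substituting: Ksp = (2s)^2s = 4s^3
s = (3.1 × 10^-13 / 4)^(1/3) = 4.3 x 10^-5 M

4.3 × 10^-5 M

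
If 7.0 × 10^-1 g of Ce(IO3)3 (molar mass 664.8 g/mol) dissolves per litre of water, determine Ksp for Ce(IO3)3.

Molar solubility s = (7.0 × 10^-1 g/L) / (664.8 g/mol) = 1.05 × 10^-3 M.
Ce(IO3)3(s) ⇌ Ce^3+ + 3 IO3^-
Let s = molar solubility. Then [Ce^3+] = s and [IO3^-] = 3s.
Ksp = [Ce^3+][IO3^-]^3
Substituting: Ksp = s(3s)^3 = 27s^4
With s = 1.05 × 10^-3: Ksp = 3.3 x 10^-11

Ksp = 3.3e-11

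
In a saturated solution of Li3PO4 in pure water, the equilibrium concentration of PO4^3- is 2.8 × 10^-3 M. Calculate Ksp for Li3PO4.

Ksp ≈ 1.7 x 10^-9

Li3PO4(s) <=> 3 Li^+(aq) + PO4^3-(aq)
Stoichiometry gives [Li^+] = (3/1)[PO4^3-] = 8.40 × 10^-3 M.
Ksp = [Li^+]^3[PO4^3-]
Ksp = (8.40 x 10^-3)^3 × 2.8 × 10^-3 = 1.7 × 10^-9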